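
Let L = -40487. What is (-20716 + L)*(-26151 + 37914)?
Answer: -719930889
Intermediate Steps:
(-20716 + L)*(-26151 + 37914) = (-20716 - 40487)*(-26151 + 37914) = -61203*11763 = -719930889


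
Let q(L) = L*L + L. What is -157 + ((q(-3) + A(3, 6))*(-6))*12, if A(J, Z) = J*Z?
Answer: -1885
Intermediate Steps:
q(L) = L + L**2 (q(L) = L**2 + L = L + L**2)
-157 + ((q(-3) + A(3, 6))*(-6))*12 = -157 + ((-3*(1 - 3) + 3*6)*(-6))*12 = -157 + ((-3*(-2) + 18)*(-6))*12 = -157 + ((6 + 18)*(-6))*12 = -157 + (24*(-6))*12 = -157 - 144*12 = -157 - 1728 = -1885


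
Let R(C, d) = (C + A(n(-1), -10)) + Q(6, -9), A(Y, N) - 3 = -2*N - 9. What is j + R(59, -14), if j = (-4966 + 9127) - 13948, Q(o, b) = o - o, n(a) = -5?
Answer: -9714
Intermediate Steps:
Q(o, b) = 0
j = -9787 (j = 4161 - 13948 = -9787)
A(Y, N) = -6 - 2*N (A(Y, N) = 3 + (-2*N - 9) = 3 + (-9 - 2*N) = -6 - 2*N)
R(C, d) = 14 + C (R(C, d) = (C + (-6 - 2*(-10))) + 0 = (C + (-6 + 20)) + 0 = (C + 14) + 0 = (14 + C) + 0 = 14 + C)
j + R(59, -14) = -9787 + (14 + 59) = -9787 + 73 = -9714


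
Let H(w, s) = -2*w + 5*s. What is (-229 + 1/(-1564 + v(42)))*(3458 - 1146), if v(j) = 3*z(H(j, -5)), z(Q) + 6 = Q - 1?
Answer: -126538361/239 ≈ -5.2945e+5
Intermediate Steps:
z(Q) = -7 + Q (z(Q) = -6 + (Q - 1) = -6 + (-1 + Q) = -7 + Q)
v(j) = -96 - 6*j (v(j) = 3*(-7 + (-2*j + 5*(-5))) = 3*(-7 + (-2*j - 25)) = 3*(-7 + (-25 - 2*j)) = 3*(-32 - 2*j) = -96 - 6*j)
(-229 + 1/(-1564 + v(42)))*(3458 - 1146) = (-229 + 1/(-1564 + (-96 - 6*42)))*(3458 - 1146) = (-229 + 1/(-1564 + (-96 - 252)))*2312 = (-229 + 1/(-1564 - 348))*2312 = (-229 + 1/(-1912))*2312 = (-229 - 1/1912)*2312 = -437849/1912*2312 = -126538361/239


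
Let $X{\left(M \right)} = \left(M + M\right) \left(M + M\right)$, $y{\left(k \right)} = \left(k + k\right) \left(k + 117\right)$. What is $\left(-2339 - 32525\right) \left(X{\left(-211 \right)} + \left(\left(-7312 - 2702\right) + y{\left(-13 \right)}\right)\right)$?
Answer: $-5765320224$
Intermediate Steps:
$y{\left(k \right)} = 2 k \left(117 + k\right)$
$X{\left(M \right)} = 4 M^{2}$ ($X{\left(M \right)} = 2 M 2 M = 4 M^{2}$)
$\left(-2339 - 32525\right) \left(X{\left(-211 \right)} + \left(\left(-7312 - 2702\right) + y{\left(-13 \right)}\right)\right) = \left(-2339 - 32525\right) \left(4 \left(-211\right)^{2} - \left(10014 + 26 \left(117 - 13\right)\right)\right) = - 34864 \left(4 \cdot 44521 - \left(10014 + 26 \cdot 104\right)\right) = - 34864 \left(178084 - 12718\right) = \left(-34864\right) 165366 = -5765320224$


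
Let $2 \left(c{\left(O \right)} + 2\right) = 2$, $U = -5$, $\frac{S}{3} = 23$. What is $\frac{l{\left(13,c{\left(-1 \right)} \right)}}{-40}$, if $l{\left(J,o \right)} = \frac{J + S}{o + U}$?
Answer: $\frac{41}{120} \approx 0.34167$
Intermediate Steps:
$S = 69$ ($S = 3 \cdot 23 = 69$)
$c{\left(O \right)} = -1$ ($c{\left(O \right)} = -2 + \frac{1}{2} \cdot 2 = -2 + 1 = -1$)
$l{\left(J,o \right)} = \frac{69 + J}{-5 + o}$ ($l{\left(J,o \right)} = \frac{J + 69}{o - 5} = \frac{69 + J}{-5 + o}$)
$\frac{l{\left(13,c{\left(-1 \right)} \right)}}{-40} = \frac{\frac{1}{-5 - 1} \left(69 + 13\right)}{-40} = \frac{1}{-6} \cdot 82 \left(- \frac{1}{40}\right) = \left(- \frac{1}{6}\right) 82 \left(- \frac{1}{40}\right) = \left(- \frac{41}{3}\right) \left(- \frac{1}{40}\right) = \frac{41}{120}$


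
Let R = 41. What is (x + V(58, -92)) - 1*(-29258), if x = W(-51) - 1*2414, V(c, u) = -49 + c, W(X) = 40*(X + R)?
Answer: 26453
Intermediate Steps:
W(X) = 1640 + 40*X (W(X) = 40*(X + 41) = 40*(41 + X) = 1640 + 40*X)
x = -2814 (x = (1640 + 40*(-51)) - 1*2414 = (1640 - 2040) - 2414 = -400 - 2414 = -2814)
(x + V(58, -92)) - 1*(-29258) = (-2814 + (-49 + 58)) - 1*(-29258) = (-2814 + 9) + 29258 = -2805 + 29258 = 26453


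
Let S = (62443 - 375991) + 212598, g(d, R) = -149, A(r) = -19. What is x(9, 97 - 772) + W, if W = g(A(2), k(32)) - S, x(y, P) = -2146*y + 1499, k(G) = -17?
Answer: 82986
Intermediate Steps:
x(y, P) = 1499 - 2146*y
S = -100950 (S = -313548 + 212598 = -100950)
W = 100801 (W = -149 - 1*(-100950) = -149 + 100950 = 100801)
x(9, 97 - 772) + W = (1499 - 2146*9) + 100801 = (1499 - 19314) + 100801 = -17815 + 100801 = 82986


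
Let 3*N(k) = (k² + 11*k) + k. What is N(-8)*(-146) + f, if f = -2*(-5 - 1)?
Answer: 4708/3 ≈ 1569.3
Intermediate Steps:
N(k) = 4*k + k²/3 (N(k) = ((k² + 11*k) + k)/3 = (k² + 12*k)/3 = 4*k + k²/3)
f = 12 (f = -2*(-6) = 12)
N(-8)*(-146) + f = ((⅓)*(-8)*(12 - 8))*(-146) + 12 = ((⅓)*(-8)*4)*(-146) + 12 = -32/3*(-146) + 12 = 4672/3 + 12 = 4708/3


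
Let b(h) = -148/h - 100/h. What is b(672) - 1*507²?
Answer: -21592147/84 ≈ -2.5705e+5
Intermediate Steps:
b(h) = -248/h
b(672) - 1*507² = -248/672 - 1*507² = -248*1/672 - 1*257049 = -31/84 - 257049 = -21592147/84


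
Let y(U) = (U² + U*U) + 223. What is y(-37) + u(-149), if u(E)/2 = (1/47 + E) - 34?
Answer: 121967/47 ≈ 2595.0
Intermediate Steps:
y(U) = 223 + 2*U² (y(U) = (U² + U²) + 223 = 2*U² + 223 = 223 + 2*U²)
u(E) = -3194/47 + 2*E (u(E) = 2*((1/47 + E) - 34) = 2*(-1597/47 + E) = -3194/47 + 2*E)
y(-37) + u(-149) = (223 + 2*(-37)²) + (-3194/47 + 2*(-149)) = (223 + 2*1369) + (-3194/47 - 298) = (223 + 2738) - 17200/47 = 2961 - 17200/47 = 121967/47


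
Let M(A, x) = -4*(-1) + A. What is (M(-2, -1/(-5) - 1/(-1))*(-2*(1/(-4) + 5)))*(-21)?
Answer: 399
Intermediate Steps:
M(A, x) = 4 + A
(M(-2, -1/(-5) - 1/(-1))*(-2*(1/(-4) + 5)))*(-21) = ((4 - 2)*(-2*(1/(-4) + 5)))*(-21) = (2*(-2*(1*(-¼) + 5)))*(-21) = (2*(-2*(-¼ + 5)))*(-21) = (2*(-2*19/4))*(-21) = (2*(-19/2))*(-21) = -19*(-21) = 399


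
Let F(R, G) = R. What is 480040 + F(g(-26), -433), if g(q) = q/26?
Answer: 480039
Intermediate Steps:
g(q) = q/26 (g(q) = q*(1/26) = q/26)
480040 + F(g(-26), -433) = 480040 + (1/26)*(-26) = 480040 - 1 = 480039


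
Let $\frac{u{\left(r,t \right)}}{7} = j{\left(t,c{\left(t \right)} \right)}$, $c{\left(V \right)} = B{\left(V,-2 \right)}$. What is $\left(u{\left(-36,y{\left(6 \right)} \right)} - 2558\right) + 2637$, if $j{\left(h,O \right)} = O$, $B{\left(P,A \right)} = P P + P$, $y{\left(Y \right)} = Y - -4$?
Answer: $849$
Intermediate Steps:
$y{\left(Y \right)} = 4 + Y$ ($y{\left(Y \right)} = Y + 4 = 4 + Y$)
$B{\left(P,A \right)} = P + P^{2}$ ($B{\left(P,A \right)} = P^{2} + P = P + P^{2}$)
$c{\left(V \right)} = V \left(1 + V\right)$
$u{\left(r,t \right)} = 7 t \left(1 + t\right)$
$\left(u{\left(-36,y{\left(6 \right)} \right)} - 2558\right) + 2637 = \left(7 \left(4 + 6\right) \left(1 + \left(4 + 6\right)\right) - 2558\right) + 2637 = \left(7 \cdot 10 \left(1 + 10\right) - 2558\right) + 2637 = \left(7 \cdot 10 \cdot 11 - 2558\right) + 2637 = \left(770 - 2558\right) + 2637 = -1788 + 2637 = 849$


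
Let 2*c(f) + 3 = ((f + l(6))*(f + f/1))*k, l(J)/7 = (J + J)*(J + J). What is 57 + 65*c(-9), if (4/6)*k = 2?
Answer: -3506571/2 ≈ -1.7533e+6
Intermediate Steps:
k = 3 (k = (3/2)*2 = 3)
l(J) = 28*J² (l(J) = 7*((J + J)*(J + J)) = 7*((2*J)*(2*J)) = 7*(4*J²) = 28*J²)
c(f) = -3/2 + 3*f*(1008 + f) (c(f) = -3/2 + (((f + 28*6²)*(f + f/1))*3)/2 = -3/2 + (((f + 28*36)*(f + f*1))*3)/2 = -3/2 + (((f + 1008)*(f + f))*3)/2 = -3/2 + (((1008 + f)*(2*f))*3)/2 = -3/2 + ((2*f*(1008 + f))*3)/2 = -3/2 + (6*f*(1008 + f))/2 = -3/2 + 3*f*(1008 + f))
57 + 65*c(-9) = 57 + 65*(-3/2 + 3*(-9)² + 3024*(-9)) = 57 + 65*(-3/2 + 3*81 - 27216) = 57 + 65*(-3/2 + 243 - 27216) = 57 + 65*(-53949/2) = 57 - 3506685/2 = -3506571/2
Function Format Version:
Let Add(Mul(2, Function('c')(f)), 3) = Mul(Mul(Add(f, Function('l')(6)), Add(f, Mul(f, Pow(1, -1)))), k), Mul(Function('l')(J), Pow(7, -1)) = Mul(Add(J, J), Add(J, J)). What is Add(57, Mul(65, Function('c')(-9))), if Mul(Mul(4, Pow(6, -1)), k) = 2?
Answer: Rational(-3506571, 2) ≈ -1.7533e+6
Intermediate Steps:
k = 3 (k = Mul(Rational(3, 2), 2) = 3)
Function('l')(J) = Mul(28, Pow(J, 2)) (Function('l')(J) = Mul(7, Mul(Add(J, J), Add(J, J))) = Mul(7, Mul(Mul(2, J), Mul(2, J))) = Mul(7, Mul(4, Pow(J, 2))) = Mul(28, Pow(J, 2)))
Function('c')(f) = Add(Rational(-3, 2), Mul(3, f, Add(1008, f))) (Function('c')(f) = Add(Rational(-3, 2), Mul(Rational(1, 2), Mul(Mul(Add(f, Mul(28, Pow(6, 2))), Add(f, Mul(f, Pow(1, -1)))), 3))) = Add(Rational(-3, 2), Mul(Rational(1, 2), Mul(Mul(Add(f, Mul(28, 36)), Add(f, Mul(f, 1))), 3))) = Add(Rational(-3, 2), Mul(Rational(1, 2), Mul(Mul(Add(f, 1008), Add(f, f)), 3))) = Add(Rational(-3, 2), Mul(Rational(1, 2), Mul(Mul(Add(1008, f), Mul(2, f)), 3))) = Add(Rational(-3, 2), Mul(Rational(1, 2), Mul(Mul(2, f, Add(1008, f)), 3))) = Add(Rational(-3, 2), Mul(Rational(1, 2), Mul(6, f, Add(1008, f)))) = Add(Rational(-3, 2), Mul(3, f, Add(1008, f))))
Add(57, Mul(65, Function('c')(-9))) = Add(57, Mul(65, Add(Rational(-3, 2), Mul(3, Pow(-9, 2)), Mul(3024, -9)))) = Add(57, Mul(65, Add(Rational(-3, 2), Mul(3, 81), -27216))) = Add(57, Mul(65, Add(Rational(-3, 2), 243, -27216))) = Add(57, Mul(65, Rational(-53949, 2))) = Add(57, Rational(-3506685, 2)) = Rational(-3506571, 2)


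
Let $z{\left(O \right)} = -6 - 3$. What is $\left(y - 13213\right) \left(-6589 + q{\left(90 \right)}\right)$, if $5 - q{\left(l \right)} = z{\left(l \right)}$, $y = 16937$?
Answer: $-24485300$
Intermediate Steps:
$z{\left(O \right)} = -9$
$q{\left(l \right)} = 14$ ($q{\left(l \right)} = 5 - -9 = 5 + 9 = 14$)
$\left(y - 13213\right) \left(-6589 + q{\left(90 \right)}\right) = \left(16937 - 13213\right) \left(-6589 + 14\right) = 3724 \left(-6575\right) = -24485300$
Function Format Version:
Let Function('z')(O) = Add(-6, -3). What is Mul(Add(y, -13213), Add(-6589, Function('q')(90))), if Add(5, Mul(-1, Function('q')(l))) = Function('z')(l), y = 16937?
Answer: -24485300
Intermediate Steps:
Function('z')(O) = -9
Function('q')(l) = 14 (Function('q')(l) = Add(5, Mul(-1, -9)) = Add(5, 9) = 14)
Mul(Add(y, -13213), Add(-6589, Function('q')(90))) = Mul(Add(16937, -13213), Add(-6589, 14)) = Mul(3724, -6575) = -24485300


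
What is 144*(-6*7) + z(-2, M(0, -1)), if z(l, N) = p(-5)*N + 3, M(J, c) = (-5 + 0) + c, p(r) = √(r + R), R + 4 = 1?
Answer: -6045 - 12*I*√2 ≈ -6045.0 - 16.971*I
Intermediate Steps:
R = -3 (R = -4 + 1 = -3)
p(r) = √(-3 + r) (p(r) = √(r - 3) = √(-3 + r))
M(J, c) = -5 + c
z(l, N) = 3 + 2*I*N*√2 (z(l, N) = √(-3 - 5)*N + 3 = √(-8)*N + 3 = (2*I*√2)*N + 3 = 2*I*N*√2 + 3 = 3 + 2*I*N*√2)
144*(-6*7) + z(-2, M(0, -1)) = 144*(-6*7) + (3 + 2*I*(-5 - 1)*√2) = 144*(-42) + (3 + 2*I*(-6)*√2) = -6048 + (3 - 12*I*√2) = -6045 - 12*I*√2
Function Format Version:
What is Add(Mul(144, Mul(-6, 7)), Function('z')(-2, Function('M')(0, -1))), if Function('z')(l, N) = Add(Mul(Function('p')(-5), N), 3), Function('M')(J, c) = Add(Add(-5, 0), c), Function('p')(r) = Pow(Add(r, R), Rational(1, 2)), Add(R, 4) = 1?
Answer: Add(-6045, Mul(-12, I, Pow(2, Rational(1, 2)))) ≈ Add(-6045.0, Mul(-16.971, I))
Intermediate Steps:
R = -3 (R = Add(-4, 1) = -3)
Function('p')(r) = Pow(Add(-3, r), Rational(1, 2)) (Function('p')(r) = Pow(Add(r, -3), Rational(1, 2)) = Pow(Add(-3, r), Rational(1, 2)))
Function('M')(J, c) = Add(-5, c)
Function('z')(l, N) = Add(3, Mul(2, I, N, Pow(2, Rational(1, 2)))) (Function('z')(l, N) = Add(Mul(Pow(Add(-3, -5), Rational(1, 2)), N), 3) = Add(Mul(Pow(-8, Rational(1, 2)), N), 3) = Add(Mul(Mul(2, I, Pow(2, Rational(1, 2))), N), 3) = Add(Mul(2, I, N, Pow(2, Rational(1, 2))), 3) = Add(3, Mul(2, I, N, Pow(2, Rational(1, 2)))))
Add(Mul(144, Mul(-6, 7)), Function('z')(-2, Function('M')(0, -1))) = Add(Mul(144, Mul(-6, 7)), Add(3, Mul(2, I, Add(-5, -1), Pow(2, Rational(1, 2))))) = Add(Mul(144, -42), Add(3, Mul(2, I, -6, Pow(2, Rational(1, 2))))) = Add(-6048, Add(3, Mul(-12, I, Pow(2, Rational(1, 2))))) = Add(-6045, Mul(-12, I, Pow(2, Rational(1, 2))))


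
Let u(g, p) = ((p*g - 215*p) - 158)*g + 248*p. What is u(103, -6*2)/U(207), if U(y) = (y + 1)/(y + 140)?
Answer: 20678077/104 ≈ 1.9883e+5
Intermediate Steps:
U(y) = (1 + y)/(140 + y)
u(g, p) = 248*p + g*(-158 - 215*p + g*p) (u(g, p) = ((g*p - 215*p) - 158)*g + 248*p = ((-215*p + g*p) - 158)*g + 248*p = (-158 - 215*p + g*p)*g + 248*p = g*(-158 - 215*p + g*p) + 248*p = 248*p + g*(-158 - 215*p + g*p))
u(103, -6*2)/U(207) = (-158*103 + 248*(-6*2) - 6*2*103² - 215*103*(-6*2))/(((1 + 207)/(140 + 207))) = (-16274 + 248*(-12) - 12*10609 - 215*103*(-12))/((208/347)) = (-16274 - 2976 - 127308 + 265740)/(((1/347)*208)) = 119182/(208/347) = 119182*(347/208) = 20678077/104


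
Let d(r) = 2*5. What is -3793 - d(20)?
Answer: -3803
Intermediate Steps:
d(r) = 10
-3793 - d(20) = -3793 - 1*10 = -3793 - 10 = -3803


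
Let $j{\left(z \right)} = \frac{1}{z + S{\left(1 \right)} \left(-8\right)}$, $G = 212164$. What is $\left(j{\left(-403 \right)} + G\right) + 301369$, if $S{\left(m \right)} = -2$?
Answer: $\frac{198737270}{387} \approx 5.1353 \cdot 10^{5}$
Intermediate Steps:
$j{\left(z \right)} = \frac{1}{16 + z}$ ($j{\left(z \right)} = \frac{1}{z - -16} = \frac{1}{z + 16} = \frac{1}{16 + z}$)
$\left(j{\left(-403 \right)} + G\right) + 301369 = \left(\frac{1}{16 - 403} + 212164\right) + 301369 = \left(\frac{1}{-387} + 212164\right) + 301369 = \left(- \frac{1}{387} + 212164\right) + 301369 = \frac{82107467}{387} + 301369 = \frac{198737270}{387}$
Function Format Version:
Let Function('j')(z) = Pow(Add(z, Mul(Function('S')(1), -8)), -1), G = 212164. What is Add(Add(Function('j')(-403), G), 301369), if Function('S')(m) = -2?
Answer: Rational(198737270, 387) ≈ 5.1353e+5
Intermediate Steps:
Function('j')(z) = Pow(Add(16, z), -1) (Function('j')(z) = Pow(Add(z, Mul(-2, -8)), -1) = Pow(Add(z, 16), -1) = Pow(Add(16, z), -1))
Add(Add(Function('j')(-403), G), 301369) = Add(Add(Pow(Add(16, -403), -1), 212164), 301369) = Add(Add(Pow(-387, -1), 212164), 301369) = Add(Add(Rational(-1, 387), 212164), 301369) = Add(Rational(82107467, 387), 301369) = Rational(198737270, 387)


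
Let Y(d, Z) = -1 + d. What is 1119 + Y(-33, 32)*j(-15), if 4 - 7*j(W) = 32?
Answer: 1255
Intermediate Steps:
j(W) = -4 (j(W) = 4/7 - 1/7*32 = 4/7 - 32/7 = -4)
1119 + Y(-33, 32)*j(-15) = 1119 + (-1 - 33)*(-4) = 1119 - 34*(-4) = 1119 + 136 = 1255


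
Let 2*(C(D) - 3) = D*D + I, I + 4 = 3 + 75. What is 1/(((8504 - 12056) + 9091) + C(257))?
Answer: 2/77207 ≈ 2.5904e-5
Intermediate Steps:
I = 74 (I = -4 + (3 + 75) = -4 + 78 = 74)
C(D) = 40 + D**2/2 (C(D) = 3 + (D*D + 74)/2 = 3 + (D**2 + 74)/2 = 3 + (74 + D**2)/2 = 3 + (37 + D**2/2) = 40 + D**2/2)
1/(((8504 - 12056) + 9091) + C(257)) = 1/(((8504 - 12056) + 9091) + (40 + (1/2)*257**2)) = 1/((-3552 + 9091) + (40 + (1/2)*66049)) = 1/(5539 + (40 + 66049/2)) = 1/(5539 + 66129/2) = 1/(77207/2) = 2/77207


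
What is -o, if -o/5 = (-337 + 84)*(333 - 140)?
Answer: -244145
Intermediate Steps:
o = 244145 (o = -5*(-337 + 84)*(333 - 140) = -(-1265)*193 = -5*(-48829) = 244145)
-o = -1*244145 = -244145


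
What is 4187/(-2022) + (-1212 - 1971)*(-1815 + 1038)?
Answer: 5000788015/2022 ≈ 2.4732e+6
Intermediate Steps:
4187/(-2022) + (-1212 - 1971)*(-1815 + 1038) = 4187*(-1/2022) - 3183*(-777) = -4187/2022 + 2473191 = 5000788015/2022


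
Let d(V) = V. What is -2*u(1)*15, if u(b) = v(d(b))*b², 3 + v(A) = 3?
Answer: 0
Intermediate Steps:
v(A) = 0 (v(A) = -3 + 3 = 0)
u(b) = 0 (u(b) = 0*b² = 0)
-2*u(1)*15 = -2*0*15 = 0*15 = 0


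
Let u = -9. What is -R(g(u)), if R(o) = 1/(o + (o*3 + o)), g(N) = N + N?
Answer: 1/90 ≈ 0.011111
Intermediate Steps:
g(N) = 2*N
R(o) = 1/(5*o) (R(o) = 1/(o + (3*o + o)) = 1/(o + 4*o) = 1/(5*o))
-R(g(u)) = -1/(5*(2*(-9))) = -1/(5*(-18)) = -(-1)/(5*18) = -1*(-1/90) = 1/90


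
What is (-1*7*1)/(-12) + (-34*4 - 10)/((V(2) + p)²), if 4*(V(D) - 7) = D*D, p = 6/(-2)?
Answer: -1577/300 ≈ -5.2567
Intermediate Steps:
p = -3 (p = 6*(-½) = -3)
V(D) = 7 + D²/4 (V(D) = 7 + (D*D)/4 = 7 + D²/4)
(-1*7*1)/(-12) + (-34*4 - 10)/((V(2) + p)²) = (-1*7*1)/(-12) + (-34*4 - 10)/(((7 + (¼)*2²) - 3)²) = -7*1*(-1/12) + (-136 - 10)/(((7 + (¼)*4) - 3)²) = -7*(-1/12) - 146/((7 + 1) - 3)² = 7/12 - 146/(8 - 3)² = 7/12 - 146/(5²) = 7/12 - 146/25 = -1577/300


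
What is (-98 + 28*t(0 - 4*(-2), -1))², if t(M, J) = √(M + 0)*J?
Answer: 15876 + 10976*√2 ≈ 31398.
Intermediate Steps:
t(M, J) = J*√M (t(M, J) = √M*J = J*√M)
(-98 + 28*t(0 - 4*(-2), -1))² = (-98 + 28*(-√(0 - 4*(-2))))² = (-98 + 28*(-√(0 + 8)))² = (-98 + 28*(-√8))² = (-98 + 28*(-2*√2))² = (-98 - 56*√2)²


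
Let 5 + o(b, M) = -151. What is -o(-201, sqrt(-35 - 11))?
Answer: 156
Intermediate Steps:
o(b, M) = -156 (o(b, M) = -5 - 151 = -156)
-o(-201, sqrt(-35 - 11)) = -1*(-156) = 156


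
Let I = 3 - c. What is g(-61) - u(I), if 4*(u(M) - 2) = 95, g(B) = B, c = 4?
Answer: -347/4 ≈ -86.750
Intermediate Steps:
I = -1 (I = 3 - 1*4 = 3 - 4 = -1)
u(M) = 103/4 (u(M) = 2 + (1/4)*95 = 2 + 95/4 = 103/4)
g(-61) - u(I) = -61 - 1*103/4 = -61 - 103/4 = -347/4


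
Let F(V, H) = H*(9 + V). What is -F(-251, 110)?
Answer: 26620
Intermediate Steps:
-F(-251, 110) = -110*(9 - 251) = -110*(-242) = -1*(-26620) = 26620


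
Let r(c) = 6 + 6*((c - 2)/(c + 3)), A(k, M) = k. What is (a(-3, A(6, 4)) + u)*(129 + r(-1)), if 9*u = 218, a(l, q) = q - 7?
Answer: 2926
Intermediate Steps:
a(l, q) = -7 + q
u = 218/9 (u = (1/9)*218 = 218/9 ≈ 24.222)
r(c) = 6 + 6*(-2 + c)/(3 + c) (r(c) = 6 + 6*((-2 + c)/(3 + c)) = 6 + 6*(-2 + c)/(3 + c))
(a(-3, A(6, 4)) + u)*(129 + r(-1)) = ((-7 + 6) + 218/9)*(129 + 6*(1 + 2*(-1))/(3 - 1)) = (-1 + 218/9)*(129 + 6*(1 - 2)/2) = 209*(129 + 6*(1/2)*(-1))/9 = 209*(129 - 3)/9 = (209/9)*126 = 2926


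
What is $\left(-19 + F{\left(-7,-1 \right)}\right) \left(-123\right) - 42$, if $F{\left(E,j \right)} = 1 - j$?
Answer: $2049$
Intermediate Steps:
$\left(-19 + F{\left(-7,-1 \right)}\right) \left(-123\right) - 42 = \left(-19 + \left(1 - -1\right)\right) \left(-123\right) - 42 = \left(-19 + \left(1 + 1\right)\right) \left(-123\right) - 42 = \left(-19 + 2\right) \left(-123\right) - 42 = \left(-17\right) \left(-123\right) - 42 = 2091 - 42 = 2049$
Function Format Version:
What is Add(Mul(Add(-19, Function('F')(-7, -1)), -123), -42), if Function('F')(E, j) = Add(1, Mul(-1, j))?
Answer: 2049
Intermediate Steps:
Add(Mul(Add(-19, Function('F')(-7, -1)), -123), -42) = Add(Mul(Add(-19, Add(1, Mul(-1, -1))), -123), -42) = Add(Mul(Add(-19, Add(1, 1)), -123), -42) = Add(Mul(Add(-19, 2), -123), -42) = Add(Mul(-17, -123), -42) = Add(2091, -42) = 2049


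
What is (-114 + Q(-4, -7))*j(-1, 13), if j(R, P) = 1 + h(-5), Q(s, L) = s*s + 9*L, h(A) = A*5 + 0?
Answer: 3864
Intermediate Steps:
h(A) = 5*A (h(A) = 5*A + 0 = 5*A)
Q(s, L) = s² + 9*L
j(R, P) = -24 (j(R, P) = 1 + 5*(-5) = 1 - 25 = -24)
(-114 + Q(-4, -7))*j(-1, 13) = (-114 + ((-4)² + 9*(-7)))*(-24) = (-114 + (16 - 63))*(-24) = (-114 - 47)*(-24) = -161*(-24) = 3864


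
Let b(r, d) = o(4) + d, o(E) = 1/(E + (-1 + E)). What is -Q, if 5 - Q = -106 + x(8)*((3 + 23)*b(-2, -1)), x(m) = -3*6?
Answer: 2031/7 ≈ 290.14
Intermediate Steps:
o(E) = 1/(-1 + 2*E)
b(r, d) = ⅐ + d (b(r, d) = 1/(-1 + 2*4) + d = 1/(-1 + 8) + d = 1/7 + d = ⅐ + d)
x(m) = -18
Q = -2031/7 (Q = 5 - (-106 - 18*(3 + 23)*(⅐ - 1)) = 5 - (-106 - 468*(-6)/7) = 5 - (-106 - 18*(-156/7)) = 5 - (-106 + 2808/7) = 5 - 1*2066/7 = 5 - 2066/7 = -2031/7 ≈ -290.14)
-Q = -1*(-2031/7) = 2031/7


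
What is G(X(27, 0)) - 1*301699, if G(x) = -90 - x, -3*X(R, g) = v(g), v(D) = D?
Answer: -301789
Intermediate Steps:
X(R, g) = -g/3
G(X(27, 0)) - 1*301699 = (-90 - (-1)*0/3) - 1*301699 = (-90 - 1*0) - 301699 = (-90 + 0) - 301699 = -90 - 301699 = -301789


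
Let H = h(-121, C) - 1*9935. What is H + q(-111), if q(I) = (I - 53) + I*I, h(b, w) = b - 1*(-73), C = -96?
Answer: 2174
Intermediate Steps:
h(b, w) = 73 + b (h(b, w) = b + 73 = 73 + b)
q(I) = -53 + I + I**2 (q(I) = (-53 + I) + I**2 = -53 + I + I**2)
H = -9983 (H = (73 - 121) - 1*9935 = -48 - 9935 = -9983)
H + q(-111) = -9983 + (-53 - 111 + (-111)**2) = -9983 + (-53 - 111 + 12321) = -9983 + 12157 = 2174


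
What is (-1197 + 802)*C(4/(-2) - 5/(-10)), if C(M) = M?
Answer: 1185/2 ≈ 592.50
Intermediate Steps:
(-1197 + 802)*C(4/(-2) - 5/(-10)) = (-1197 + 802)*(4/(-2) - 5/(-10)) = -395*(4*(-½) - 5*(-⅒)) = -395*(-2 + ½) = -395*(-3/2) = 1185/2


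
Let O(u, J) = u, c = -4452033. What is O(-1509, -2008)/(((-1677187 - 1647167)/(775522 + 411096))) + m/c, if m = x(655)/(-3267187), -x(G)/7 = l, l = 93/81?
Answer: 1522139048981748271528/2825930130841705239 ≈ 538.63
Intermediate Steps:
l = 31/27 (l = 93*(1/81) = 31/27 ≈ 1.1481)
x(G) = -217/27 (x(G) = -7*31/27 = -217/27)
m = 31/12602007 (m = -217/27/(-3267187) = -217/27*(-1/3267187) = 31/12602007 ≈ 2.4599e-6)
O(-1509, -2008)/(((-1677187 - 1647167)/(775522 + 411096))) + m/c = -1509*(775522 + 411096)/(-1677187 - 1647167) + (31/12602007)/(-4452033) = -1509/((-3324354/1186618)) + (31/12602007)*(-1/4452033) = -1509/((-3324354*1/1186618)) - 31/56104551030231 = -1509/(-1662177/593309) - 31/56104551030231 = -1509*(-593309/1662177) - 31/56104551030231 = 298434427/554059 - 31/56104551030231 = 1522139048981748271528/2825930130841705239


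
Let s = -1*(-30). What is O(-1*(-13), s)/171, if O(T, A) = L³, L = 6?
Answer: 24/19 ≈ 1.2632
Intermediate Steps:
s = 30
O(T, A) = 216 (O(T, A) = 6³ = 216)
O(-1*(-13), s)/171 = 216/171 = 216*(1/171) = 24/19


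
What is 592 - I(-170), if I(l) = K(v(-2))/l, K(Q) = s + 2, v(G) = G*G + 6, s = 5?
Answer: 100647/170 ≈ 592.04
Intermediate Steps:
v(G) = 6 + G² (v(G) = G² + 6 = 6 + G²)
K(Q) = 7 (K(Q) = 5 + 2 = 7)
I(l) = 7/l
592 - I(-170) = 592 - 7/(-170) = 592 - 7*(-1)/170 = 592 - 1*(-7/170) = 592 + 7/170 = 100647/170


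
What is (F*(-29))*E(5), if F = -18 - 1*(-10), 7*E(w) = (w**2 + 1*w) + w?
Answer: 1160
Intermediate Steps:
E(w) = w**2/7 + 2*w/7 (E(w) = ((w**2 + 1*w) + w)/7 = ((w**2 + w) + w)/7 = ((w + w**2) + w)/7 = (w**2 + 2*w)/7 = w**2/7 + 2*w/7)
F = -8 (F = -18 + 10 = -8)
(F*(-29))*E(5) = (-8*(-29))*((1/7)*5*(2 + 5)) = 232*((1/7)*5*7) = 232*5 = 1160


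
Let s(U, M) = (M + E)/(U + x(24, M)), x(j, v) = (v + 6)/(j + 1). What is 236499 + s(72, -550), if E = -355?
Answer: 297020119/1256 ≈ 2.3648e+5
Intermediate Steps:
x(j, v) = (6 + v)/(1 + j)
s(U, M) = (-355 + M)/(6/25 + U + M/25) (s(U, M) = (M - 355)/(U + (6 + M)/(1 + 24)) = (-355 + M)/(U + (6 + M)/25) = (-355 + M)/(U + (6/25 + M/25)) = (-355 + M)/(6/25 + U + M/25))
236499 + s(72, -550) = 236499 + 25*(-355 - 550)/(6 - 550 + 25*72) = 236499 + 25*(-905)/(6 - 550 + 1800) = 236499 + 25*(-905)/1256 = 236499 + 25*(1/1256)*(-905) = 236499 - 22625/1256 = 297020119/1256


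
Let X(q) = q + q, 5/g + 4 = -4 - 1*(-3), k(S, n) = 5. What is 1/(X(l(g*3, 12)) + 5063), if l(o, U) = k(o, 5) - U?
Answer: 1/5049 ≈ 0.00019806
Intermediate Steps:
g = -1 (g = 5/(-4 + (-4 - 1*(-3))) = 5/(-4 + (-4 + 3)) = 5/(-4 - 1) = 5/(-5) = 5*(-⅕) = -1)
l(o, U) = 5 - U
X(q) = 2*q
1/(X(l(g*3, 12)) + 5063) = 1/(2*(5 - 1*12) + 5063) = 1/(2*(5 - 12) + 5063) = 1/(2*(-7) + 5063) = 1/(-14 + 5063) = 1/5049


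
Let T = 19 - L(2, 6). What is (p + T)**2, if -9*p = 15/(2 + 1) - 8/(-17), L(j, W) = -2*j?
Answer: 1304164/2601 ≈ 501.41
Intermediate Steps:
p = -31/51 (p = -(15/(2 + 1) - 8/(-17))/9 = -(15/3 - 8*(-1/17))/9 = -(15*(1/3) + 8/17)/9 = -(5 + 8/17)/9 = -1/9*93/17 = -31/51 ≈ -0.60784)
T = 23 (T = 19 - (-2)*2 = 19 - 1*(-4) = 19 + 4 = 23)
(p + T)**2 = (-31/51 + 23)**2 = (1142/51)**2 = 1304164/2601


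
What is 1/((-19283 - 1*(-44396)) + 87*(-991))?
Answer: -1/61104 ≈ -1.6366e-5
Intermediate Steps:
1/((-19283 - 1*(-44396)) + 87*(-991)) = 1/((-19283 + 44396) - 86217) = 1/(25113 - 86217) = 1/(-61104) = -1/61104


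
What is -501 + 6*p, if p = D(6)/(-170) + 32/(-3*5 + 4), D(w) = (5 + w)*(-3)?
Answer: -483666/935 ≈ -517.29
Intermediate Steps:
D(w) = -15 - 3*w
p = -5077/1870 (p = (-15 - 3*6)/(-170) + 32/(-3*5 + 4) = (-15 - 18)*(-1/170) + 32/(-15 + 4) = -33*(-1/170) + 32/(-11) = 33/170 + 32*(-1/11) = 33/170 - 32/11 = -5077/1870 ≈ -2.7150)
-501 + 6*p = -501 + 6*(-5077/1870) = -501 - 15231/935 = -483666/935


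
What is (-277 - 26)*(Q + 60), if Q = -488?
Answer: 129684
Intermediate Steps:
(-277 - 26)*(Q + 60) = (-277 - 26)*(-488 + 60) = -303*(-428) = 129684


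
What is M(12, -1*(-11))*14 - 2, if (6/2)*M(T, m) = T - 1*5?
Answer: 92/3 ≈ 30.667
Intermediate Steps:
M(T, m) = -5/3 + T/3 (M(T, m) = (T - 1*5)/3 = (T - 5)/3 = (-5 + T)/3 = -5/3 + T/3)
M(12, -1*(-11))*14 - 2 = (-5/3 + (⅓)*12)*14 - 2 = (-5/3 + 4)*14 - 2 = (7/3)*14 - 2 = 98/3 - 2 = 92/3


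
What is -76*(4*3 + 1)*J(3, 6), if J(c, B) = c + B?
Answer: -8892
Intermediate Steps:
J(c, B) = B + c
-76*(4*3 + 1)*J(3, 6) = -76*(4*3 + 1)*(6 + 3) = -76*(12 + 1)*9 = -988*9 = -76*117 = -8892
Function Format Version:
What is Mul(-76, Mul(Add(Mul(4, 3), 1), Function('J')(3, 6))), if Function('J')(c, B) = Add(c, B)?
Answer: -8892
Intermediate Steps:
Function('J')(c, B) = Add(B, c)
Mul(-76, Mul(Add(Mul(4, 3), 1), Function('J')(3, 6))) = Mul(-76, Mul(Add(Mul(4, 3), 1), Add(6, 3))) = Mul(-76, Mul(Add(12, 1), 9)) = Mul(-76, Mul(13, 9)) = Mul(-76, 117) = -8892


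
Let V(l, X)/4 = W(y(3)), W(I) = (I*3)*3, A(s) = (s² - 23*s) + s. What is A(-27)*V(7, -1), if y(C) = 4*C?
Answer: 571536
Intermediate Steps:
A(s) = s² - 22*s
W(I) = 9*I (W(I) = (3*I)*3 = 9*I)
V(l, X) = 432 (V(l, X) = 4*(9*(4*3)) = 4*(9*12) = 4*108 = 432)
A(-27)*V(7, -1) = -27*(-22 - 27)*432 = -27*(-49)*432 = 1323*432 = 571536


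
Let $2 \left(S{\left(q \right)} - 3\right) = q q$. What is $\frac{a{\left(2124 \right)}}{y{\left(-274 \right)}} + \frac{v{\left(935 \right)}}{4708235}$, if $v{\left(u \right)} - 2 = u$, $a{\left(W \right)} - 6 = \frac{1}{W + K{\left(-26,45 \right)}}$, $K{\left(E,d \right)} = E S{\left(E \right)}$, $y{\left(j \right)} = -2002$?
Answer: $- \frac{3628687173}{1296925032260} \approx -0.0027979$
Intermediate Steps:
$S{\left(q \right)} = 3 + \frac{q^{2}}{2}$ ($S{\left(q \right)} = 3 + \frac{q q}{2} = 3 + \frac{q^{2}}{2}$)
$K{\left(E,d \right)} = E \left(3 + \frac{E^{2}}{2}\right)$
$a{\left(W \right)} = 6 + \frac{1}{-8866 + W}$ ($a{\left(W \right)} = 6 + \frac{1}{W + \frac{1}{2} \left(-26\right) \left(6 + \left(-26\right)^{2}\right)} = 6 + \frac{1}{W + \frac{1}{2} \left(-26\right) \left(6 + 676\right)} = 6 + \frac{1}{W + \frac{1}{2} \left(-26\right) 682} = 6 + \frac{1}{W - 8866} = 6 + \frac{1}{-8866 + W}$)
$v{\left(u \right)} = 2 + u$
$\frac{a{\left(2124 \right)}}{y{\left(-274 \right)}} + \frac{v{\left(935 \right)}}{4708235} = \frac{\frac{1}{-8866 + 2124} \left(-53195 + 6 \cdot 2124\right)}{-2002} + \frac{2 + 935}{4708235} = \frac{-53195 + 12744}{-6742} \left(- \frac{1}{2002}\right) + 937 \cdot \frac{1}{4708235} = \left(- \frac{1}{6742}\right) \left(-40451\right) \left(- \frac{1}{2002}\right) + \frac{937}{4708235} = \frac{40451}{6742} \left(- \frac{1}{2002}\right) + \frac{937}{4708235} = - \frac{40451}{13497484} + \frac{937}{4708235} = - \frac{3628687173}{1296925032260}$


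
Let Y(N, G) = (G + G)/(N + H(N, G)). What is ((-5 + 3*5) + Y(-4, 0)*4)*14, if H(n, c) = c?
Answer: 140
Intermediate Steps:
Y(N, G) = 2*G/(G + N) (Y(N, G) = (G + G)/(N + G) = (2*G)/(G + N) = 2*G/(G + N))
((-5 + 3*5) + Y(-4, 0)*4)*14 = ((-5 + 3*5) + (2*0/(0 - 4))*4)*14 = ((-5 + 15) + (2*0/(-4))*4)*14 = (10 + (2*0*(-1/4))*4)*14 = (10 + 0*4)*14 = (10 + 0)*14 = 10*14 = 140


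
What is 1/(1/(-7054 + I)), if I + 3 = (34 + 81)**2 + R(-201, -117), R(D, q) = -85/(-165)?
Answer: 203561/33 ≈ 6168.5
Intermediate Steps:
R(D, q) = 17/33 (R(D, q) = -85*(-1/165) = 17/33)
I = 436343/33 (I = -3 + ((34 + 81)**2 + 17/33) = -3 + (115**2 + 17/33) = -3 + (13225 + 17/33) = -3 + 436442/33 = 436343/33 ≈ 13223.)
1/(1/(-7054 + I)) = 1/(1/(-7054 + 436343/33)) = 1/(1/(203561/33)) = 1/(33/203561) = 203561/33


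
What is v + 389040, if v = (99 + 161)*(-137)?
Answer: 353420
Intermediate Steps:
v = -35620 (v = 260*(-137) = -35620)
v + 389040 = -35620 + 389040 = 353420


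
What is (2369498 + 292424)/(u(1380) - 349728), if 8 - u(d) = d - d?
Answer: -1330961/174860 ≈ -7.6116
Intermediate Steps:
u(d) = 8 (u(d) = 8 - (d - d) = 8 - 1*0 = 8 + 0 = 8)
(2369498 + 292424)/(u(1380) - 349728) = (2369498 + 292424)/(8 - 349728) = 2661922/(-349720) = 2661922*(-1/349720) = -1330961/174860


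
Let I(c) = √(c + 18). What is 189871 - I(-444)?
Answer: 189871 - I*√426 ≈ 1.8987e+5 - 20.64*I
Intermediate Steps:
I(c) = √(18 + c)
189871 - I(-444) = 189871 - √(18 - 444) = 189871 - √(-426) = 189871 - I*√426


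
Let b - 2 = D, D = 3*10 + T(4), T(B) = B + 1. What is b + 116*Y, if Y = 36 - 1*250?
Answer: -24787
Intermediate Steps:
T(B) = 1 + B
Y = -214 (Y = 36 - 250 = -214)
D = 35 (D = 3*10 + (1 + 4) = 30 + 5 = 35)
b = 37 (b = 2 + 35 = 37)
b + 116*Y = 37 + 116*(-214) = 37 - 24824 = -24787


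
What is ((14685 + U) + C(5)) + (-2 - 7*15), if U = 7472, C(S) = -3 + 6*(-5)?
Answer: 22017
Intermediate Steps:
C(S) = -33 (C(S) = -3 - 30 = -33)
((14685 + U) + C(5)) + (-2 - 7*15) = ((14685 + 7472) - 33) + (-2 - 7*15) = (22157 - 33) + (-2 - 105) = 22124 - 107 = 22017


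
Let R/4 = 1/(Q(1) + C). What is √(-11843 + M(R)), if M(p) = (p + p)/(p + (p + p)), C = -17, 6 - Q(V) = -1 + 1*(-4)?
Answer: I*√106581/3 ≈ 108.82*I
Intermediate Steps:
Q(V) = 11 (Q(V) = 6 - (-1 + 1*(-4)) = 6 - (-1 - 4) = 6 - 1*(-5) = 6 + 5 = 11)
R = -⅔ (R = 4/(11 - 17) = 4/(-6) = 4*(-⅙) = -⅔ ≈ -0.66667)
M(p) = ⅔ (M(p) = (2*p)/(p + 2*p) = (2*p)/((3*p)) = (2*p)*(1/(3*p)) = ⅔)
√(-11843 + M(R)) = √(-11843 + ⅔) = √(-35527/3) = I*√106581/3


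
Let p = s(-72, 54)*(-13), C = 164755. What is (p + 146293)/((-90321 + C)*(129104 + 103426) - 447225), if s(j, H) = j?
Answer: 147229/17307690795 ≈ 8.5066e-6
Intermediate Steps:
p = 936 (p = -72*(-13) = 936)
(p + 146293)/((-90321 + C)*(129104 + 103426) - 447225) = (936 + 146293)/((-90321 + 164755)*(129104 + 103426) - 447225) = 147229/(74434*232530 - 447225) = 147229/(17308138020 - 447225) = 147229/17307690795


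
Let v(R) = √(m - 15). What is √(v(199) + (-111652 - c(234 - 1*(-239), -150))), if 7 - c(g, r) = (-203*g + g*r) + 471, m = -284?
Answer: √(-278157 + I*√299) ≈ 0.016 + 527.41*I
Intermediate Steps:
c(g, r) = -464 + 203*g - g*r (c(g, r) = 7 - ((-203*g + g*r) + 471) = 7 - (471 - 203*g + g*r) = 7 + (-471 + 203*g - g*r) = -464 + 203*g - g*r)
v(R) = I*√299 (v(R) = √(-284 - 15) = √(-299) = I*√299)
√(v(199) + (-111652 - c(234 - 1*(-239), -150))) = √(I*√299 + (-111652 - (-464 + 203*(234 - 1*(-239)) - 1*(234 - 1*(-239))*(-150)))) = √(I*√299 + (-111652 - (-464 + 203*(234 + 239) - 1*(234 + 239)*(-150)))) = √(I*√299 + (-111652 - (-464 + 203*473 - 1*473*(-150)))) = √(I*√299 + (-111652 - (-464 + 96019 + 70950))) = √(I*√299 + (-111652 - 1*166505)) = √(I*√299 + (-111652 - 166505)) = √(I*√299 - 278157) = √(-278157 + I*√299)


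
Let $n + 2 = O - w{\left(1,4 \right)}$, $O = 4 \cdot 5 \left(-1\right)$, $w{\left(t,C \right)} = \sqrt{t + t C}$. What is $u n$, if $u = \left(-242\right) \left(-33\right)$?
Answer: $-175692 - 7986 \sqrt{5} \approx -1.9355 \cdot 10^{5}$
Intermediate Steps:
$w{\left(t,C \right)} = \sqrt{t + C t}$
$O = -20$ ($O = 20 \left(-1\right) = -20$)
$n = -22 - \sqrt{5}$ ($n = -2 - \left(20 + \sqrt{1 \left(1 + 4\right)}\right) = -2 - \left(20 + \sqrt{1 \cdot 5}\right) = -2 - \left(20 + \sqrt{5}\right) = -22 - \sqrt{5} \approx -24.236$)
$u = 7986$
$u n = 7986 \left(-22 - \sqrt{5}\right) = -175692 - 7986 \sqrt{5}$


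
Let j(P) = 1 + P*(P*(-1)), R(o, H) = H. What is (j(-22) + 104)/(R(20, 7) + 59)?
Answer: -379/66 ≈ -5.7424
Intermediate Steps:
j(P) = 1 - P² (j(P) = 1 + P*(-P) = 1 - P²)
(j(-22) + 104)/(R(20, 7) + 59) = ((1 - 1*(-22)²) + 104)/(7 + 59) = ((1 - 1*484) + 104)/66 = ((1 - 484) + 104)*(1/66) = (-483 + 104)*(1/66) = -379*1/66 = -379/66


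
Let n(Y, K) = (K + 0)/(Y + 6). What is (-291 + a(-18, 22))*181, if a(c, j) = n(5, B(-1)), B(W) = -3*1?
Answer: -579924/11 ≈ -52720.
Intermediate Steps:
B(W) = -3
n(Y, K) = K/(6 + Y)
a(c, j) = -3/11 (a(c, j) = -3/(6 + 5) = -3/11)
(-291 + a(-18, 22))*181 = (-291 - 3/11)*181 = -3204/11*181 = -579924/11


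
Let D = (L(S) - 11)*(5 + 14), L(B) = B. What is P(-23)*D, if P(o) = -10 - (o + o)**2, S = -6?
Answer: 686698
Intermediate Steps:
P(o) = -10 - 4*o**2 (P(o) = -10 - (2*o)**2 = -10 - 4*o**2)
D = -323 (D = (-6 - 11)*(5 + 14) = -17*19 = -323)
P(-23)*D = (-10 - 4*(-23)**2)*(-323) = (-10 - 4*529)*(-323) = (-10 - 2116)*(-323) = -2126*(-323) = 686698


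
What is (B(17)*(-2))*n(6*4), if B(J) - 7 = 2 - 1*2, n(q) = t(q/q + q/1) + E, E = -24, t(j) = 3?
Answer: 294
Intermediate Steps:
n(q) = -21 (n(q) = 3 - 24 = -21)
B(J) = 7 (B(J) = 7 + (2 - 1*2) = 7 + (2 - 2) = 7 + 0 = 7)
(B(17)*(-2))*n(6*4) = (7*(-2))*(-21) = -14*(-21) = 294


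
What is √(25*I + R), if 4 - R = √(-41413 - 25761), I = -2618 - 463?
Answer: √(-77021 - I*√67174) ≈ 0.467 - 277.53*I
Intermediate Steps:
I = -3081
R = 4 - I*√67174 (R = 4 - √(-41413 - 25761) = 4 - √(-67174) = 4 - I*√67174 ≈ 4.0 - 259.18*I)
√(25*I + R) = √(25*(-3081) + (4 - I*√67174)) = √(-77025 + (4 - I*√67174)) = √(-77021 - I*√67174)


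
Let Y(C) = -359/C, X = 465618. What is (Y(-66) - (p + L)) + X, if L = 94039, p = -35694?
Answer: 26880377/66 ≈ 4.0728e+5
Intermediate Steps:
(Y(-66) - (p + L)) + X = (-359/(-66) - (-35694 + 94039)) + 465618 = (-359*(-1/66) - 1*58345) + 465618 = (359/66 - 58345) + 465618 = -3850411/66 + 465618 = 26880377/66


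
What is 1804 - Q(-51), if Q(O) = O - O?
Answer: 1804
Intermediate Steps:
Q(O) = 0
1804 - Q(-51) = 1804 - 1*0 = 1804 + 0 = 1804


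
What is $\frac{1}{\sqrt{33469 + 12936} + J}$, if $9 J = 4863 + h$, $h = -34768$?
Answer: $- \frac{53829}{178110044} - \frac{81 \sqrt{46405}}{890550220} \approx -0.00032182$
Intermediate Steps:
$J = - \frac{29905}{9}$ ($J = \frac{4863 - 34768}{9} = \frac{1}{9} \left(-29905\right) = - \frac{29905}{9} \approx -3322.8$)
$\frac{1}{\sqrt{33469 + 12936} + J} = \frac{1}{\sqrt{33469 + 12936} - \frac{29905}{9}} = \frac{1}{\sqrt{46405} - \frac{29905}{9}} = \frac{1}{- \frac{29905}{9} + \sqrt{46405}}$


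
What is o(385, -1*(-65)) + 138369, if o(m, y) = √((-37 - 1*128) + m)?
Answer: 138369 + 2*√55 ≈ 1.3838e+5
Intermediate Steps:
o(m, y) = √(-165 + m) (o(m, y) = √((-37 - 128) + m) = √(-165 + m))
o(385, -1*(-65)) + 138369 = √(-165 + 385) + 138369 = √220 + 138369 = 2*√55 + 138369 = 138369 + 2*√55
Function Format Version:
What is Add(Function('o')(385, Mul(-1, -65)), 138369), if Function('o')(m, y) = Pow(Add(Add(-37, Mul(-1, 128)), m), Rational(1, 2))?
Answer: Add(138369, Mul(2, Pow(55, Rational(1, 2)))) ≈ 1.3838e+5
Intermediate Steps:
Function('o')(m, y) = Pow(Add(-165, m), Rational(1, 2)) (Function('o')(m, y) = Pow(Add(Add(-37, -128), m), Rational(1, 2)) = Pow(Add(-165, m), Rational(1, 2)))
Add(Function('o')(385, Mul(-1, -65)), 138369) = Add(Pow(Add(-165, 385), Rational(1, 2)), 138369) = Add(Pow(220, Rational(1, 2)), 138369) = Add(Mul(2, Pow(55, Rational(1, 2))), 138369) = Add(138369, Mul(2, Pow(55, Rational(1, 2))))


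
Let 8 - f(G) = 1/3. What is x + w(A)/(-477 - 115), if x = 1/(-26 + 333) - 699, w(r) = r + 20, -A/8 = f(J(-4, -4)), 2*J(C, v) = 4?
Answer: -95269331/136308 ≈ -698.93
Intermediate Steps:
J(C, v) = 2 (J(C, v) = (½)*4 = 2)
f(G) = 23/3 (f(G) = 8 - 1/3 = 8 - 1*⅓ = 8 - ⅓ = 23/3)
A = -184/3 (A = -8*23/3 = -184/3 ≈ -61.333)
w(r) = 20 + r
x = -214592/307 (x = 1/307 - 699 = -214592/307 ≈ -699.00)
x + w(A)/(-477 - 115) = -214592/307 + (20 - 184/3)/(-477 - 115) = -214592/307 - 124/3/(-592) = -214592/307 - 124/3*(-1/592) = -214592/307 + 31/444 = -95269331/136308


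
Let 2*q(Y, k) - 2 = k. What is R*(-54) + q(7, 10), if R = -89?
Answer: 4812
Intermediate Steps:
q(Y, k) = 1 + k/2
R*(-54) + q(7, 10) = -89*(-54) + (1 + (½)*10) = 4806 + (1 + 5) = 4806 + 6 = 4812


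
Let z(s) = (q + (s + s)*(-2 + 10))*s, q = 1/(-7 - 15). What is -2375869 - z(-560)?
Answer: -81328439/11 ≈ -7.3935e+6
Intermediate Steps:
q = -1/22 (q = 1/(-22) = -1/22 ≈ -0.045455)
z(s) = s*(-1/22 + 16*s) (z(s) = (-1/22 + (s + s)*(-2 + 10))*s = (-1/22 + (2*s)*8)*s = (-1/22 + 16*s)*s = s*(-1/22 + 16*s))
-2375869 - z(-560) = -2375869 - (-560)*(-1 + 352*(-560))/22 = -2375869 - (-560)*(-1 - 197120)/22 = -2375869 - (-560)*(-197121)/22 = -2375869 - 1*55193880/11 = -2375869 - 55193880/11 = -81328439/11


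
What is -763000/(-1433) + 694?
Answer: 1757502/1433 ≈ 1226.4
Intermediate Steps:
-763000/(-1433) + 694 = -763000*(-1)/1433 + 694 = -700*(-1090/1433) + 694 = 763000/1433 + 694 = 1757502/1433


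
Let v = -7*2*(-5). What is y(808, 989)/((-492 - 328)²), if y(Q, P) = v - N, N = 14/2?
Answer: 63/672400 ≈ 9.3694e-5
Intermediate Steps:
N = 7 (N = 14*(½) = 7)
v = 70 (v = -14*(-5) = 70)
y(Q, P) = 63 (y(Q, P) = 70 - 1*7 = 70 - 7 = 63)
y(808, 989)/((-492 - 328)²) = 63/((-492 - 328)²) = 63/((-820)²) = 63/672400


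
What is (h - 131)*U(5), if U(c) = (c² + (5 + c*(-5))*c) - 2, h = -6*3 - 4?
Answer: 11781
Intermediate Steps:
h = -22 (h = -18 - 4 = -22)
U(c) = -2 + c² + c*(5 - 5*c) (U(c) = (c² + (5 - 5*c)*c) - 2 = (c² + c*(5 - 5*c)) - 2 = -2 + c² + c*(5 - 5*c))
(h - 131)*U(5) = (-22 - 131)*(-2 - 4*5² + 5*5) = -153*(-2 - 4*25 + 25) = -153*(-2 - 100 + 25) = -153*(-77) = 11781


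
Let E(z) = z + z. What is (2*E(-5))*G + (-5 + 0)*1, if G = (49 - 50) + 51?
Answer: -1005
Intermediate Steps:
E(z) = 2*z
G = 50 (G = -1 + 51 = 50)
(2*E(-5))*G + (-5 + 0)*1 = (2*(2*(-5)))*50 + (-5 + 0)*1 = (2*(-10))*50 - 5*1 = -20*50 - 5 = -1000 - 5 = -1005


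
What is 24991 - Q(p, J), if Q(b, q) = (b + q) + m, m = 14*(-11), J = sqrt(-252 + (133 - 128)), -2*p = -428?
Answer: 24931 - I*sqrt(247) ≈ 24931.0 - 15.716*I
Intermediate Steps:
p = 214 (p = -1/2*(-428) = 214)
J = I*sqrt(247) (J = sqrt(-252 + 5) = sqrt(-247) = I*sqrt(247) ≈ 15.716*I)
m = -154
Q(b, q) = -154 + b + q (Q(b, q) = (b + q) - 154 = -154 + b + q)
24991 - Q(p, J) = 24991 - (-154 + 214 + I*sqrt(247)) = 24991 - (60 + I*sqrt(247)) = 24991 + (-60 - I*sqrt(247)) = 24931 - I*sqrt(247)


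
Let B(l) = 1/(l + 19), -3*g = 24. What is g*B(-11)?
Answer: -1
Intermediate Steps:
g = -8 (g = -⅓*24 = -8)
B(l) = 1/(19 + l)
g*B(-11) = -8/(19 - 11) = -8/8 = -8*⅛ = -1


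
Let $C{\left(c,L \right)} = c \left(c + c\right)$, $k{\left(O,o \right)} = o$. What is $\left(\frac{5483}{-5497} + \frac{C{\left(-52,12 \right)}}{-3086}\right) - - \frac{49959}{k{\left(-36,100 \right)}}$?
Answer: $\frac{421413377589}{848187100} \approx 496.84$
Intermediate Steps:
$C{\left(c,L \right)} = 2 c^{2}$ ($C{\left(c,L \right)} = c 2 c = 2 c^{2}$)
$\left(\frac{5483}{-5497} + \frac{C{\left(-52,12 \right)}}{-3086}\right) - - \frac{49959}{k{\left(-36,100 \right)}} = \left(\frac{5483}{-5497} + \frac{2 \left(-52\right)^{2}}{-3086}\right) - - \frac{49959}{100} = \left(5483 \left(- \frac{1}{5497}\right) + 2 \cdot 2704 \left(- \frac{1}{3086}\right)\right) - \left(-49959\right) \frac{1}{100} = \left(- \frac{5483}{5497} + 5408 \left(- \frac{1}{3086}\right)\right) - - \frac{49959}{100} = \left(- \frac{5483}{5497} - \frac{2704}{1543}\right) + \frac{49959}{100} = - \frac{23324157}{8481871} + \frac{49959}{100} = \frac{421413377589}{848187100}$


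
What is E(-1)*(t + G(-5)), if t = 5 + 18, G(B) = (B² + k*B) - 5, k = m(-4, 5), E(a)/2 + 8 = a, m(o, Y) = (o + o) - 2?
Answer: -1674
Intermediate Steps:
m(o, Y) = -2 + 2*o (m(o, Y) = 2*o - 2 = -2 + 2*o)
E(a) = -16 + 2*a
k = -10 (k = -2 + 2*(-4) = -2 - 8 = -10)
G(B) = -5 + B² - 10*B (G(B) = (B² - 10*B) - 5 = -5 + B² - 10*B)
t = 23
E(-1)*(t + G(-5)) = (-16 + 2*(-1))*(23 + (-5 + (-5)² - 10*(-5))) = (-16 - 2)*(23 + (-5 + 25 + 50)) = -18*(23 + 70) = -18*93 = -1674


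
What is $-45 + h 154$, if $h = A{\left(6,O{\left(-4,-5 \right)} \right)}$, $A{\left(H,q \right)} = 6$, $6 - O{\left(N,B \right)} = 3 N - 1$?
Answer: $879$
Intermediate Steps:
$O{\left(N,B \right)} = 7 - 3 N$ ($O{\left(N,B \right)} = 6 - \left(3 N - 1\right) = 6 - \left(-1 + 3 N\right) = 7 - 3 N$)
$h = 6$
$-45 + h 154 = -45 + 6 \cdot 154 = -45 + 924 = 879$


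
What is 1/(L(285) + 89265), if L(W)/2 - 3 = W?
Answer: 1/89841 ≈ 1.1131e-5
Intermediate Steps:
L(W) = 6 + 2*W
1/(L(285) + 89265) = 1/((6 + 2*285) + 89265) = 1/((6 + 570) + 89265) = 1/(576 + 89265) = 1/89841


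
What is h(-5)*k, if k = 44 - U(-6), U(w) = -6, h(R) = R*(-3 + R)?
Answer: 2000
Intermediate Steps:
k = 50 (k = 44 - 1*(-6) = 44 + 6 = 50)
h(-5)*k = -5*(-3 - 5)*50 = -5*(-8)*50 = 40*50 = 2000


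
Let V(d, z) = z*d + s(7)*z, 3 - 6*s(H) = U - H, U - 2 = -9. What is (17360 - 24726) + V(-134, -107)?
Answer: 40013/6 ≈ 6668.8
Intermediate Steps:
U = -7 (U = 2 - 9 = -7)
s(H) = 5/3 + H/6 (s(H) = 1/2 - (-7 - H)/6 = 1/2 + (7/6 + H/6) = 5/3 + H/6)
V(d, z) = 17*z/6 + d*z (V(d, z) = z*d + (5/3 + (1/6)*7)*z = d*z + (5/3 + 7/6)*z = d*z + 17*z/6 = 17*z/6 + d*z)
(17360 - 24726) + V(-134, -107) = (17360 - 24726) + (1/6)*(-107)*(17 + 6*(-134)) = -7366 + (1/6)*(-107)*(17 - 804) = -7366 + (1/6)*(-107)*(-787) = -7366 + 84209/6 = 40013/6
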